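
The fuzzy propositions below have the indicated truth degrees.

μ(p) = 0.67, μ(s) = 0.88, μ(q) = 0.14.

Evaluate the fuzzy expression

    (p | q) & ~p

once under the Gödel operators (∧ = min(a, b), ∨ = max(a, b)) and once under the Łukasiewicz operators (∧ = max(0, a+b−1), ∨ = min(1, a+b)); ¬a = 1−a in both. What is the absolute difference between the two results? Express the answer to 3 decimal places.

Under Gödel:
  p | q = max(a, b) on (0.67, 0.14) = 0.67
  ~p = 1 − 0.67 = 0.33
  (p | q) & ~p = min(a, b) on (0.67, 0.33) = 0.33
  → value = 0.3300
Under Łukasiewicz:
  p | q = min(1, a+b) on (0.67, 0.14) = 0.81
  ~p = 1 − 0.67 = 0.33
  (p | q) & ~p = max(0, a+b−1) on (0.81, 0.33) = 0.14
  → value = 0.1400
|0.3300 − 0.1400| = 0.190

0.190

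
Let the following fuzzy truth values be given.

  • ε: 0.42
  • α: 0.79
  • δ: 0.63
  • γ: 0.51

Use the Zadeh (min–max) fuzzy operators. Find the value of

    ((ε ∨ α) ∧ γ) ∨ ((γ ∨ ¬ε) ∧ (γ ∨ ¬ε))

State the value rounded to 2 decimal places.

ε ∨ α = max(a, b) on (0.42, 0.79) = 0.79
(ε ∨ α) ∧ γ = min(a, b) on (0.79, 0.51) = 0.51
¬ε = 1 − 0.42 = 0.58
γ ∨ ¬ε = max(a, b) on (0.51, 0.58) = 0.58
¬ε = 1 − 0.42 = 0.58
γ ∨ ¬ε = max(a, b) on (0.51, 0.58) = 0.58
(γ ∨ ¬ε) ∧ (γ ∨ ¬ε) = min(a, b) on (0.58, 0.58) = 0.58
((ε ∨ α) ∧ γ) ∨ ((γ ∨ ¬ε) ∧ (γ ∨ ¬ε)) = max(a, b) on (0.51, 0.58) = 0.58

0.58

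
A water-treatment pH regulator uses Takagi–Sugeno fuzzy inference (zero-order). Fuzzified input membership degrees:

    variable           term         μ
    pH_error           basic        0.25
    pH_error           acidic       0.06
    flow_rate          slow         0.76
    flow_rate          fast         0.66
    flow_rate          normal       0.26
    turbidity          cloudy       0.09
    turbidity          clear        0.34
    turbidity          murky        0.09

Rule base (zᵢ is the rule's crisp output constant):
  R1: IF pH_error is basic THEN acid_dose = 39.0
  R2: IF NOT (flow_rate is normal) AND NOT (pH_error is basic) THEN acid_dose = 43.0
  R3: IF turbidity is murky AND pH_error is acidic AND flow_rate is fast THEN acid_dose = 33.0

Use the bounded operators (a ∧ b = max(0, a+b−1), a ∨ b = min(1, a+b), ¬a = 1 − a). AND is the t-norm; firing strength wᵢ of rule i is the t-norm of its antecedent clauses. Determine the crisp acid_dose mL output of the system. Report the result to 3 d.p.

41.649

R1 (z=39.0): basic=0.25 → w = 0.25
R2 (z=43.0): ¬normal=1−0.26=0.74, ¬basic=1−0.25=0.75; AND[max(0, a+b−1)] → w = 0.49
R3 (z=33.0): murky=0.09, acidic=0.06, fast=0.66; AND[max(0, a+b−1)] → w = 0.00
Weighted average = (0.25·39.0 + 0.49·43.0 + 0.00·33.0) / (0.25 + 0.49 + 0.00)
  = 30.8200 / 0.7400 = 41.649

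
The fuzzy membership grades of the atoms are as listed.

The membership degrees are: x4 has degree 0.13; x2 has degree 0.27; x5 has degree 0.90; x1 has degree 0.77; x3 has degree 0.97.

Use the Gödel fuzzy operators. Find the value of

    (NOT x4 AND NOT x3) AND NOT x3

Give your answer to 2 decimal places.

NOT x4 = 1 − 0.13 = 0.87
NOT x3 = 1 − 0.97 = 0.03
NOT x4 AND NOT x3 = min(a, b) on (0.87, 0.03) = 0.03
NOT x3 = 1 − 0.97 = 0.03
(NOT x4 AND NOT x3) AND NOT x3 = min(a, b) on (0.03, 0.03) = 0.03

0.03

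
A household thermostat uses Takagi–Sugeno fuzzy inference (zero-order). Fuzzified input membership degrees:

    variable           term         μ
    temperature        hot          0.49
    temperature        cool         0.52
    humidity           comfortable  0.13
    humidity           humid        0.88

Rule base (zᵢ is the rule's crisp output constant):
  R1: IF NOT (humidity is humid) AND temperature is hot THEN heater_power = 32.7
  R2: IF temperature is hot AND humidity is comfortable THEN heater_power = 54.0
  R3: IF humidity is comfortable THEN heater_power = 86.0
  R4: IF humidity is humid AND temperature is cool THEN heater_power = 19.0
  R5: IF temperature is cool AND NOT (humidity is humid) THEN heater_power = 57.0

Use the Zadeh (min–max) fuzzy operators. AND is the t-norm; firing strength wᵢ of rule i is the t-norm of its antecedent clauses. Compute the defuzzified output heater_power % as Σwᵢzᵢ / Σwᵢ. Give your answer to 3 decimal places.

38.082

R1 (z=32.7): ¬humid=1−0.88=0.12, hot=0.49; AND[min(a, b)] → w = 0.12
R2 (z=54.0): hot=0.49, comfortable=0.13; AND[min(a, b)] → w = 0.13
R3 (z=86.0): comfortable=0.13 → w = 0.13
R4 (z=19.0): humid=0.88, cool=0.52; AND[min(a, b)] → w = 0.52
R5 (z=57.0): cool=0.52, ¬humid=1−0.88=0.12; AND[min(a, b)] → w = 0.12
Weighted average = (0.12·32.7 + 0.13·54.0 + 0.13·86.0 + 0.52·19.0 + 0.12·57.0) / (0.12 + 0.13 + 0.13 + 0.52 + 0.12)
  = 38.8440 / 1.0200 = 38.082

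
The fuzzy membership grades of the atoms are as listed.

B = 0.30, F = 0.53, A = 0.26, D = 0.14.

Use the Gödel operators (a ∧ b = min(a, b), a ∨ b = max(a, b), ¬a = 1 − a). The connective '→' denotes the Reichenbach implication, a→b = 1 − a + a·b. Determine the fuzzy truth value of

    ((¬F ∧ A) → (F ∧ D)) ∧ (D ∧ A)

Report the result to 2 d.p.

0.14

¬F = 1 − 0.53 = 0.47
¬F ∧ A = min(a, b) on (0.47, 0.26) = 0.26
F ∧ D = min(a, b) on (0.53, 0.14) = 0.14
(¬F ∧ A) → (F ∧ D)  [Reichenbach: 1 − a + a·b] with a=0.26, b=0.14 → 0.78
D ∧ A = min(a, b) on (0.14, 0.26) = 0.14
((¬F ∧ A) → (F ∧ D)) ∧ (D ∧ A) = min(a, b) on (0.78, 0.14) = 0.14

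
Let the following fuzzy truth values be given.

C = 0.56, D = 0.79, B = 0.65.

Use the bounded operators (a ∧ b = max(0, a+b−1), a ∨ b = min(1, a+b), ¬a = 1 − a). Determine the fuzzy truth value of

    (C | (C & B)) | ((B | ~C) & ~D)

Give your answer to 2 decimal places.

0.98

C & B = max(0, a+b−1) on (0.56, 0.65) = 0.21
C | (C & B) = min(1, a+b) on (0.56, 0.21) = 0.77
~C = 1 − 0.56 = 0.44
B | ~C = min(1, a+b) on (0.65, 0.44) = 1.00
~D = 1 − 0.79 = 0.21
(B | ~C) & ~D = max(0, a+b−1) on (1.00, 0.21) = 0.21
(C | (C & B)) | ((B | ~C) & ~D) = min(1, a+b) on (0.77, 0.21) = 0.98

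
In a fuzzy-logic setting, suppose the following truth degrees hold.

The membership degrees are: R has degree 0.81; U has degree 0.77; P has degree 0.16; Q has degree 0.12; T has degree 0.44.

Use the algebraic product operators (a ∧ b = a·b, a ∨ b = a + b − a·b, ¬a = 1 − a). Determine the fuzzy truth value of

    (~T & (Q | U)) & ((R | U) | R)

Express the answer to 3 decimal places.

~T = 1 − 0.4400 = 0.5600
Q | U = a + b − a·b on (0.1200, 0.7700) = 0.7976
~T & (Q | U) = a·b on (0.5600, 0.7976) = 0.4467
R | U = a + b − a·b on (0.8100, 0.7700) = 0.9563
(R | U) | R = a + b − a·b on (0.9563, 0.8100) = 0.9917
(~T & (Q | U)) & ((R | U) | R) = a·b on (0.4467, 0.9917) = 0.4429

0.443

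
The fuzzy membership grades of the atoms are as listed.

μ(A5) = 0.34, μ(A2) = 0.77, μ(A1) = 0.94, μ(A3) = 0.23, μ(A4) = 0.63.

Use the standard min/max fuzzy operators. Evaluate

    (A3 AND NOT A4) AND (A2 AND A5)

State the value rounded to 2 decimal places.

0.23

NOT A4 = 1 − 0.63 = 0.37
A3 AND NOT A4 = min(a, b) on (0.23, 0.37) = 0.23
A2 AND A5 = min(a, b) on (0.77, 0.34) = 0.34
(A3 AND NOT A4) AND (A2 AND A5) = min(a, b) on (0.23, 0.34) = 0.23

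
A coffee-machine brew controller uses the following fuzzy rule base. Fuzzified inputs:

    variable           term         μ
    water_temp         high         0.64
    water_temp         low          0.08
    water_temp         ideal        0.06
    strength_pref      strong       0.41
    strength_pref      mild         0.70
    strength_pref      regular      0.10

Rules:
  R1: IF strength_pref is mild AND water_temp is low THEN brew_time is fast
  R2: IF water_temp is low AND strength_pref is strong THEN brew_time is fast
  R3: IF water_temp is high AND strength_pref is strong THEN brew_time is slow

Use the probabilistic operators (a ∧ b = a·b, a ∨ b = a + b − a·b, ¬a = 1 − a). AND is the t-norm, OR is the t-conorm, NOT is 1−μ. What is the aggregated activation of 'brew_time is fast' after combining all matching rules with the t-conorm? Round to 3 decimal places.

0.087

R1: mild=0.70, low=0.08; AND[a·b] → w = 0.0560
R2: low=0.08, strong=0.41; AND[a·b] → w = 0.0328
R3: high=0.64, strong=0.41; AND[a·b] → w = 0.2624
Rules with consequent 'fast': {R1, R2} → strengths 0.0560, 0.0328
Aggregate via t-conorm [a + b − a·b]: 0.0870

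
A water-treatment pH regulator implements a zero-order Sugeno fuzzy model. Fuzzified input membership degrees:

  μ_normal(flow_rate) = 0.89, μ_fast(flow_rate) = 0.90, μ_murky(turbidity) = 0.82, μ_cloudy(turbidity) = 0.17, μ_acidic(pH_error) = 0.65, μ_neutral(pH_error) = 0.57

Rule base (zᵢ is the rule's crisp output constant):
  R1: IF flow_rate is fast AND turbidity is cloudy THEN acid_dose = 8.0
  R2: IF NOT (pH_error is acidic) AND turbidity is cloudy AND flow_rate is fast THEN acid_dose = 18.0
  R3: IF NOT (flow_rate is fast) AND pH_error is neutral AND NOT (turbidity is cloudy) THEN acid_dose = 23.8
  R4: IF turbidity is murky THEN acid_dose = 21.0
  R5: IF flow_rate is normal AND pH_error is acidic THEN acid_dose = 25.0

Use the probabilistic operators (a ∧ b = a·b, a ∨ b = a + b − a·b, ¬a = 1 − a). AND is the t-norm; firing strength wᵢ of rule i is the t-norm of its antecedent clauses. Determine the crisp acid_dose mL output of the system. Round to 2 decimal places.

R1 (z=8.0): fast=0.90, cloudy=0.17; AND[a·b] → w = 0.1530
R2 (z=18.0): ¬acidic=1−0.65=0.35, cloudy=0.17, fast=0.90; AND[a·b] → w = 0.0536
R3 (z=23.8): ¬fast=1−0.90=0.10, neutral=0.57, ¬cloudy=1−0.17=0.83; AND[a·b] → w = 0.0473
R4 (z=21.0): murky=0.82 → w = 0.8200
R5 (z=25.0): normal=0.89, acidic=0.65; AND[a·b] → w = 0.5785
Weighted average = (0.1530·8.0 + 0.0536·18.0 + 0.0473·23.8 + 0.8200·21.0 + 0.5785·25.0) / (0.1530 + 0.0536 + 0.0473 + 0.8200 + 0.5785)
  = 34.9964 / 1.6524 = 21.18

21.18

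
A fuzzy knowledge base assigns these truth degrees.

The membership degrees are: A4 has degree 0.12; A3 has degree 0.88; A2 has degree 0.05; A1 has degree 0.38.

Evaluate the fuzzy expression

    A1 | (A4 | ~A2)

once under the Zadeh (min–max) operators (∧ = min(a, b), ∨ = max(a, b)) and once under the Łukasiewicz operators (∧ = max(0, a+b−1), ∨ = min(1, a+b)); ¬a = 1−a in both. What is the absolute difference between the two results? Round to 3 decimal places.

Under Zadeh (min–max):
  ~A2 = 1 − 0.05 = 0.95
  A4 | ~A2 = max(a, b) on (0.12, 0.95) = 0.95
  A1 | (A4 | ~A2) = max(a, b) on (0.38, 0.95) = 0.95
  → value = 0.9500
Under Łukasiewicz:
  ~A2 = 1 − 0.05 = 0.95
  A4 | ~A2 = min(1, a+b) on (0.12, 0.95) = 1.00
  A1 | (A4 | ~A2) = min(1, a+b) on (0.38, 1.00) = 1.00
  → value = 1.0000
|0.9500 − 1.0000| = 0.050

0.050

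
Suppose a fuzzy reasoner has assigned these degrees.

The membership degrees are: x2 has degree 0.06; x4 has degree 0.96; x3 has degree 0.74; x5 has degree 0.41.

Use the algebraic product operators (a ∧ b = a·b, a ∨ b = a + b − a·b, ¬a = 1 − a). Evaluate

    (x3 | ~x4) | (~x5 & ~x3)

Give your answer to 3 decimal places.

~x4 = 1 − 0.9600 = 0.0400
x3 | ~x4 = a + b − a·b on (0.7400, 0.0400) = 0.7504
~x5 = 1 − 0.4100 = 0.5900
~x3 = 1 − 0.7400 = 0.2600
~x5 & ~x3 = a·b on (0.5900, 0.2600) = 0.1534
(x3 | ~x4) | (~x5 & ~x3) = a + b − a·b on (0.7504, 0.1534) = 0.7887

0.789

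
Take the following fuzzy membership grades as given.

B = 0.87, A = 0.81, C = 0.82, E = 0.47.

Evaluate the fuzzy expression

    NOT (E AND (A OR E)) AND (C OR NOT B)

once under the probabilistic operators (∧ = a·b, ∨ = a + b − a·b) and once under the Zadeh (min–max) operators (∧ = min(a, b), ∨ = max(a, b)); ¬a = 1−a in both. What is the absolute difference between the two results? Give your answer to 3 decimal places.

0.043

Under probabilistic:
  A OR E = a + b − a·b on (0.8100, 0.4700) = 0.8993
  E AND (A OR E) = a·b on (0.4700, 0.8993) = 0.4227
  NOT (E AND (A OR E)) = 1 − 0.4227 = 0.5773
  NOT B = 1 − 0.8700 = 0.1300
  C OR NOT B = a + b − a·b on (0.8200, 0.1300) = 0.8434
  NOT (E AND (A OR E)) AND (C OR NOT B) = a·b on (0.5773, 0.8434) = 0.4869
  → value = 0.4869
Under Zadeh (min–max):
  A OR E = max(a, b) on (0.81, 0.47) = 0.81
  E AND (A OR E) = min(a, b) on (0.47, 0.81) = 0.47
  NOT (E AND (A OR E)) = 1 − 0.47 = 0.53
  NOT B = 1 − 0.87 = 0.13
  C OR NOT B = max(a, b) on (0.82, 0.13) = 0.82
  NOT (E AND (A OR E)) AND (C OR NOT B) = min(a, b) on (0.53, 0.82) = 0.53
  → value = 0.5300
|0.4869 − 0.5300| = 0.043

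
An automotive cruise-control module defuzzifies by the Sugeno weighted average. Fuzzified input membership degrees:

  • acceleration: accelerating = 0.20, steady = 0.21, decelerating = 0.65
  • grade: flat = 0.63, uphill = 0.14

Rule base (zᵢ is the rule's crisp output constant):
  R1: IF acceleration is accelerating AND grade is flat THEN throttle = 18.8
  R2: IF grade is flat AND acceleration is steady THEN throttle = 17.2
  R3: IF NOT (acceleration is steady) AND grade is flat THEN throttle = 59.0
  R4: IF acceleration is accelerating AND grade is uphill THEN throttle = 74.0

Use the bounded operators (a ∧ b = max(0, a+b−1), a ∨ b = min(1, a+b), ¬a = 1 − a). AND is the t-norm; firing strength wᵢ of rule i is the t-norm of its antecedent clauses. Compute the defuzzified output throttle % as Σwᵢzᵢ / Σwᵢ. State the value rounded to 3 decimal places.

R1 (z=18.8): accelerating=0.20, flat=0.63; AND[max(0, a+b−1)] → w = 0.00
R2 (z=17.2): flat=0.63, steady=0.21; AND[max(0, a+b−1)] → w = 0.00
R3 (z=59.0): ¬steady=1−0.21=0.79, flat=0.63; AND[max(0, a+b−1)] → w = 0.42
R4 (z=74.0): accelerating=0.20, uphill=0.14; AND[max(0, a+b−1)] → w = 0.00
Weighted average = (0.00·18.8 + 0.00·17.2 + 0.42·59.0 + 0.00·74.0) / (0.00 + 0.00 + 0.42 + 0.00)
  = 24.7800 / 0.4200 = 59.000

59.000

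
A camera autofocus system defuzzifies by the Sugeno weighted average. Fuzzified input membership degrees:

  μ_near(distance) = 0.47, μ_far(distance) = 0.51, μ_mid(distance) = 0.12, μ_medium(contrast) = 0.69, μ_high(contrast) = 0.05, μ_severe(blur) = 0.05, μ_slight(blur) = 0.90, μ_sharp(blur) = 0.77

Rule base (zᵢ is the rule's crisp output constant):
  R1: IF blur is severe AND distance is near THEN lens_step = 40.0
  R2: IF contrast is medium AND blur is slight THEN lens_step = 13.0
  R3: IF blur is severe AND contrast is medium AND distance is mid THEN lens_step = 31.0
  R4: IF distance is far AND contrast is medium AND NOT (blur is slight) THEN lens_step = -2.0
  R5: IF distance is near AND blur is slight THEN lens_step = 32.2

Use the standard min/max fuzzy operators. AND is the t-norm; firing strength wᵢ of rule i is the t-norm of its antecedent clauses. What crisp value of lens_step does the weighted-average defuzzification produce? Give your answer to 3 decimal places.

R1 (z=40.0): severe=0.05, near=0.47; AND[min(a, b)] → w = 0.05
R2 (z=13.0): medium=0.69, slight=0.90; AND[min(a, b)] → w = 0.69
R3 (z=31.0): severe=0.05, medium=0.69, mid=0.12; AND[min(a, b)] → w = 0.05
R4 (z=-2.0): far=0.51, medium=0.69, ¬slight=1−0.90=0.10; AND[min(a, b)] → w = 0.10
R5 (z=32.2): near=0.47, slight=0.90; AND[min(a, b)] → w = 0.47
Weighted average = (0.05·40.0 + 0.69·13.0 + 0.05·31.0 + 0.10·-2.0 + 0.47·32.2) / (0.05 + 0.69 + 0.05 + 0.10 + 0.47)
  = 27.4540 / 1.3600 = 20.187

20.187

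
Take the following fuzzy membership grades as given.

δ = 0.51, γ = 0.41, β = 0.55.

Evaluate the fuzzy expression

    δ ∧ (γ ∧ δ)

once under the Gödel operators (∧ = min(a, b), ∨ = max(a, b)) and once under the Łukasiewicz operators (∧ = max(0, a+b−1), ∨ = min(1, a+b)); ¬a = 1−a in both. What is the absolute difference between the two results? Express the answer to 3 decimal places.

Under Gödel:
  γ ∧ δ = min(a, b) on (0.41, 0.51) = 0.41
  δ ∧ (γ ∧ δ) = min(a, b) on (0.51, 0.41) = 0.41
  → value = 0.4100
Under Łukasiewicz:
  γ ∧ δ = max(0, a+b−1) on (0.41, 0.51) = 0.00
  δ ∧ (γ ∧ δ) = max(0, a+b−1) on (0.51, 0.00) = 0.00
  → value = 0.0000
|0.4100 − 0.0000| = 0.410

0.410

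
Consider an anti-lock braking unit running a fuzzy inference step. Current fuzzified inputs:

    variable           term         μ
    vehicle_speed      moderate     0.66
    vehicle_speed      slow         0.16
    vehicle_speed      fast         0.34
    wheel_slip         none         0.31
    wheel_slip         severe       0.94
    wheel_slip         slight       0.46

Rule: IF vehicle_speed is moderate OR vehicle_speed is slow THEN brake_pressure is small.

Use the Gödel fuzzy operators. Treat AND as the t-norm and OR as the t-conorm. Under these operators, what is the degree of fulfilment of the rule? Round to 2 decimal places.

firing strength: moderate=0.66, slow=0.16; OR[max(a, b)] → w = 0.66

0.66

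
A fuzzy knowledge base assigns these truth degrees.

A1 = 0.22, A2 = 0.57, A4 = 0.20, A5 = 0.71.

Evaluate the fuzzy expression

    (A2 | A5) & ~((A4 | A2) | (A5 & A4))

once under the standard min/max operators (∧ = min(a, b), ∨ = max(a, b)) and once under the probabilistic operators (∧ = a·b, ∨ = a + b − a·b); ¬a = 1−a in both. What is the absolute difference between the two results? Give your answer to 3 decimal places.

Under standard min/max:
  A2 | A5 = max(a, b) on (0.57, 0.71) = 0.71
  A4 | A2 = max(a, b) on (0.20, 0.57) = 0.57
  A5 & A4 = min(a, b) on (0.71, 0.20) = 0.20
  (A4 | A2) | (A5 & A4) = max(a, b) on (0.57, 0.20) = 0.57
  ~((A4 | A2) | (A5 & A4)) = 1 − 0.57 = 0.43
  (A2 | A5) & ~((A4 | A2) | (A5 & A4)) = min(a, b) on (0.71, 0.43) = 0.43
  → value = 0.4300
Under probabilistic:
  A2 | A5 = a + b − a·b on (0.5700, 0.7100) = 0.8753
  A4 | A2 = a + b − a·b on (0.2000, 0.5700) = 0.6560
  A5 & A4 = a·b on (0.7100, 0.2000) = 0.1420
  (A4 | A2) | (A5 & A4) = a + b − a·b on (0.6560, 0.1420) = 0.7048
  ~((A4 | A2) | (A5 & A4)) = 1 − 0.7048 = 0.2952
  (A2 | A5) & ~((A4 | A2) | (A5 & A4)) = a·b on (0.8753, 0.2952) = 0.2583
  → value = 0.2583
|0.4300 − 0.2583| = 0.172

0.172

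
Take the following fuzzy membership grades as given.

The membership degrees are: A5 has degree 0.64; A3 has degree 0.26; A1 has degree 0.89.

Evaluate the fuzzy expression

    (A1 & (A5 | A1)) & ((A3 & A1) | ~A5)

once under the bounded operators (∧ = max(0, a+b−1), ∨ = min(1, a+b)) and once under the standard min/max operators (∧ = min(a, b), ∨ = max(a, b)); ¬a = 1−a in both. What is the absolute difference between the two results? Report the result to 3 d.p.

Under bounded:
  A5 | A1 = min(1, a+b) on (0.64, 0.89) = 1.00
  A1 & (A5 | A1) = max(0, a+b−1) on (0.89, 1.00) = 0.89
  A3 & A1 = max(0, a+b−1) on (0.26, 0.89) = 0.15
  ~A5 = 1 − 0.64 = 0.36
  (A3 & A1) | ~A5 = min(1, a+b) on (0.15, 0.36) = 0.51
  (A1 & (A5 | A1)) & ((A3 & A1) | ~A5) = max(0, a+b−1) on (0.89, 0.51) = 0.40
  → value = 0.4000
Under standard min/max:
  A5 | A1 = max(a, b) on (0.64, 0.89) = 0.89
  A1 & (A5 | A1) = min(a, b) on (0.89, 0.89) = 0.89
  A3 & A1 = min(a, b) on (0.26, 0.89) = 0.26
  ~A5 = 1 − 0.64 = 0.36
  (A3 & A1) | ~A5 = max(a, b) on (0.26, 0.36) = 0.36
  (A1 & (A5 | A1)) & ((A3 & A1) | ~A5) = min(a, b) on (0.89, 0.36) = 0.36
  → value = 0.3600
|0.4000 − 0.3600| = 0.040

0.040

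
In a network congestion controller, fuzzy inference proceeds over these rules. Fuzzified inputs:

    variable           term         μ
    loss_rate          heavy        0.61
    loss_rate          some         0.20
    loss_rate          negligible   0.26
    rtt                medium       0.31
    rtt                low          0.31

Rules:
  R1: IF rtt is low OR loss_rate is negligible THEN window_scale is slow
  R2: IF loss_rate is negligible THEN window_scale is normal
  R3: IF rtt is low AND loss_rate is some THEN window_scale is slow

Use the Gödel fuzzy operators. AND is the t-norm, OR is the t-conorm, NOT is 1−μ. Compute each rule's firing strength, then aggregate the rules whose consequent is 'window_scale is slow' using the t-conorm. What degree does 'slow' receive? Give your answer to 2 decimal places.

R1: low=0.31, negligible=0.26; OR[max(a, b)] → w = 0.31
R2: negligible=0.26 → w = 0.26
R3: low=0.31, some=0.20; AND[min(a, b)] → w = 0.20
Rules with consequent 'slow': {R1, R3} → strengths 0.31, 0.20
Aggregate via t-conorm [max(a, b)]: 0.31

0.31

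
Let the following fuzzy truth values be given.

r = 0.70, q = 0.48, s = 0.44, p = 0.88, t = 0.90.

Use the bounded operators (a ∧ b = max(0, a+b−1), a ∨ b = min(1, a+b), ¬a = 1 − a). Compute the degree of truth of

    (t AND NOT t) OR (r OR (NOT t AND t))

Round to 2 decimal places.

NOT t = 1 − 0.90 = 0.10
t AND NOT t = max(0, a+b−1) on (0.90, 0.10) = 0.00
NOT t = 1 − 0.90 = 0.10
NOT t AND t = max(0, a+b−1) on (0.10, 0.90) = 0.00
r OR (NOT t AND t) = min(1, a+b) on (0.70, 0.00) = 0.70
(t AND NOT t) OR (r OR (NOT t AND t)) = min(1, a+b) on (0.00, 0.70) = 0.70

0.70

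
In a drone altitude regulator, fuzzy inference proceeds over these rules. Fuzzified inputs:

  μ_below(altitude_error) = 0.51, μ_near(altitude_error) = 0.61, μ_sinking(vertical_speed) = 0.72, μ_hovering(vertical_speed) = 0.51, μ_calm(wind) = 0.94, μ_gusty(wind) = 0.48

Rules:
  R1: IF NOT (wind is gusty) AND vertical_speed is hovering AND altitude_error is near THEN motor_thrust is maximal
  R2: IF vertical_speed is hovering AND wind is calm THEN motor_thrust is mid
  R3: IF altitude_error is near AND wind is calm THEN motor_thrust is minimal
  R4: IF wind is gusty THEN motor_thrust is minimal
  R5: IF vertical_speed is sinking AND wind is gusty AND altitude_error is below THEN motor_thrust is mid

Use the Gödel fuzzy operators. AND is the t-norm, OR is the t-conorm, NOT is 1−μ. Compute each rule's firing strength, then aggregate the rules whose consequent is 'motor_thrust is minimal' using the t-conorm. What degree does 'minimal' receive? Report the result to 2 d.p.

R1: ¬gusty=1−0.48=0.52, hovering=0.51, near=0.61; AND[min(a, b)] → w = 0.51
R2: hovering=0.51, calm=0.94; AND[min(a, b)] → w = 0.51
R3: near=0.61, calm=0.94; AND[min(a, b)] → w = 0.61
R4: gusty=0.48 → w = 0.48
R5: sinking=0.72, gusty=0.48, below=0.51; AND[min(a, b)] → w = 0.48
Rules with consequent 'minimal': {R3, R4} → strengths 0.61, 0.48
Aggregate via t-conorm [max(a, b)]: 0.61

0.61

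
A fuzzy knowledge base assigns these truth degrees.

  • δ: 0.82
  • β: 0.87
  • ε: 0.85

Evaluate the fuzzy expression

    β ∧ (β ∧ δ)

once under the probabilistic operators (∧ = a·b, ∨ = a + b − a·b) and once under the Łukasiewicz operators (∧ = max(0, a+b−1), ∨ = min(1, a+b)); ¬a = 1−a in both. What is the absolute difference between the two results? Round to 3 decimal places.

Under probabilistic:
  β ∧ δ = a·b on (0.8700, 0.8200) = 0.7134
  β ∧ (β ∧ δ) = a·b on (0.8700, 0.7134) = 0.6207
  → value = 0.6207
Under Łukasiewicz:
  β ∧ δ = max(0, a+b−1) on (0.87, 0.82) = 0.69
  β ∧ (β ∧ δ) = max(0, a+b−1) on (0.87, 0.69) = 0.56
  → value = 0.5600
|0.6207 − 0.5600| = 0.061

0.061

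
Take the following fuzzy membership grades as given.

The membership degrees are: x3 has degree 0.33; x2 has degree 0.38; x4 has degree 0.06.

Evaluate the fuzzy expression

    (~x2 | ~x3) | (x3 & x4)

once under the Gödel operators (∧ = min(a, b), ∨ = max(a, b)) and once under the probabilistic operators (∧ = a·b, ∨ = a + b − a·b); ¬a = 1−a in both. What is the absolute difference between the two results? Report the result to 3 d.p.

0.207

Under Gödel:
  ~x2 = 1 − 0.38 = 0.62
  ~x3 = 1 − 0.33 = 0.67
  ~x2 | ~x3 = max(a, b) on (0.62, 0.67) = 0.67
  x3 & x4 = min(a, b) on (0.33, 0.06) = 0.06
  (~x2 | ~x3) | (x3 & x4) = max(a, b) on (0.67, 0.06) = 0.67
  → value = 0.6700
Under probabilistic:
  ~x2 = 1 − 0.3800 = 0.6200
  ~x3 = 1 − 0.3300 = 0.6700
  ~x2 | ~x3 = a + b − a·b on (0.6200, 0.6700) = 0.8746
  x3 & x4 = a·b on (0.3300, 0.0600) = 0.0198
  (~x2 | ~x3) | (x3 & x4) = a + b − a·b on (0.8746, 0.0198) = 0.8771
  → value = 0.8771
|0.6700 − 0.8771| = 0.207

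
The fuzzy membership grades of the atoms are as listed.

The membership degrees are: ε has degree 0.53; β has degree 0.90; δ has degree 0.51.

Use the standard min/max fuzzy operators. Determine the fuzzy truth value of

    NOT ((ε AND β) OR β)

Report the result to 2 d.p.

ε AND β = min(a, b) on (0.53, 0.90) = 0.53
(ε AND β) OR β = max(a, b) on (0.53, 0.90) = 0.90
NOT ((ε AND β) OR β) = 1 − 0.90 = 0.10

0.10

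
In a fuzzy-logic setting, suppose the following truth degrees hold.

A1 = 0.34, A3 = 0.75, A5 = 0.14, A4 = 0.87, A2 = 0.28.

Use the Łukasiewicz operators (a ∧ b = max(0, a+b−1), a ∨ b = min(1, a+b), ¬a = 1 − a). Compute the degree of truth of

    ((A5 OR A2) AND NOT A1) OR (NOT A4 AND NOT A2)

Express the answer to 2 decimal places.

0.08

A5 OR A2 = min(1, a+b) on (0.14, 0.28) = 0.42
NOT A1 = 1 − 0.34 = 0.66
(A5 OR A2) AND NOT A1 = max(0, a+b−1) on (0.42, 0.66) = 0.08
NOT A4 = 1 − 0.87 = 0.13
NOT A2 = 1 − 0.28 = 0.72
NOT A4 AND NOT A2 = max(0, a+b−1) on (0.13, 0.72) = 0.00
((A5 OR A2) AND NOT A1) OR (NOT A4 AND NOT A2) = min(1, a+b) on (0.08, 0.00) = 0.08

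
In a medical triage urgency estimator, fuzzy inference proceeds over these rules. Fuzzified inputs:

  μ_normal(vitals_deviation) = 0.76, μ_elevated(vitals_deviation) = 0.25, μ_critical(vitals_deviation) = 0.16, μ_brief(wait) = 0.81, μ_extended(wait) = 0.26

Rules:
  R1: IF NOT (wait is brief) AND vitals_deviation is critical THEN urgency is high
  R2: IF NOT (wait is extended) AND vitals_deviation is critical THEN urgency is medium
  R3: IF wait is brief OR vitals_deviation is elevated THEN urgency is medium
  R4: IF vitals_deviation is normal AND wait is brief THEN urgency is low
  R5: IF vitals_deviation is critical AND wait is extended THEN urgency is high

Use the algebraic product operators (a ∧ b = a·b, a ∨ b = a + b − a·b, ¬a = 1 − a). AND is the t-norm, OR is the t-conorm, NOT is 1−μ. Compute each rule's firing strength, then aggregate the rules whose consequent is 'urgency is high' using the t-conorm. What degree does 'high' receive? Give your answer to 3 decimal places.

R1: ¬brief=1−0.81=0.19, critical=0.16; AND[a·b] → w = 0.0304
R2: ¬extended=1−0.26=0.74, critical=0.16; AND[a·b] → w = 0.1184
R3: brief=0.81, elevated=0.25; OR[a + b − a·b] → w = 0.8575
R4: normal=0.76, brief=0.81; AND[a·b] → w = 0.6156
R5: critical=0.16, extended=0.26; AND[a·b] → w = 0.0416
Rules with consequent 'high': {R1, R5} → strengths 0.0304, 0.0416
Aggregate via t-conorm [a + b − a·b]: 0.0707

0.071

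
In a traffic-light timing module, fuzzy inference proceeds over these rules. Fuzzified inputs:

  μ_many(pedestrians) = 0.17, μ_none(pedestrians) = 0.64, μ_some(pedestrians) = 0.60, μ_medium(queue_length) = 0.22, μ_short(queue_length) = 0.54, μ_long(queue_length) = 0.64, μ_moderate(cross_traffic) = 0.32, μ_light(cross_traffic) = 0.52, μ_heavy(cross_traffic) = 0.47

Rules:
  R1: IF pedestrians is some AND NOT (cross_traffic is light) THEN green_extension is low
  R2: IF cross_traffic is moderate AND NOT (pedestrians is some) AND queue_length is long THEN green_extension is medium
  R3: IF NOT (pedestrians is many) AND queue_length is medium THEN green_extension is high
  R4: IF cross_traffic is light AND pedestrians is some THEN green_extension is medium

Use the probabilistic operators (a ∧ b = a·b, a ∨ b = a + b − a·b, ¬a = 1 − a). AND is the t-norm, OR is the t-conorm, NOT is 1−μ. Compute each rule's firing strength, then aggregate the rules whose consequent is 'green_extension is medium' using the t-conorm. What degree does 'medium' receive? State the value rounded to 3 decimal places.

0.368

R1: some=0.60, ¬light=1−0.52=0.48; AND[a·b] → w = 0.2880
R2: moderate=0.32, ¬some=1−0.60=0.40, long=0.64; AND[a·b] → w = 0.0819
R3: ¬many=1−0.17=0.83, medium=0.22; AND[a·b] → w = 0.1826
R4: light=0.52, some=0.60; AND[a·b] → w = 0.3120
Rules with consequent 'medium': {R2, R4} → strengths 0.0819, 0.3120
Aggregate via t-conorm [a + b − a·b]: 0.3684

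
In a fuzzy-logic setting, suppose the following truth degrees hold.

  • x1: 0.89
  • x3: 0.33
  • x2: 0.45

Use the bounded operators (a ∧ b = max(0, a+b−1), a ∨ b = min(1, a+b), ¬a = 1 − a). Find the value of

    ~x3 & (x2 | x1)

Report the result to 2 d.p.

0.67

~x3 = 1 − 0.33 = 0.67
x2 | x1 = min(1, a+b) on (0.45, 0.89) = 1.00
~x3 & (x2 | x1) = max(0, a+b−1) on (0.67, 1.00) = 0.67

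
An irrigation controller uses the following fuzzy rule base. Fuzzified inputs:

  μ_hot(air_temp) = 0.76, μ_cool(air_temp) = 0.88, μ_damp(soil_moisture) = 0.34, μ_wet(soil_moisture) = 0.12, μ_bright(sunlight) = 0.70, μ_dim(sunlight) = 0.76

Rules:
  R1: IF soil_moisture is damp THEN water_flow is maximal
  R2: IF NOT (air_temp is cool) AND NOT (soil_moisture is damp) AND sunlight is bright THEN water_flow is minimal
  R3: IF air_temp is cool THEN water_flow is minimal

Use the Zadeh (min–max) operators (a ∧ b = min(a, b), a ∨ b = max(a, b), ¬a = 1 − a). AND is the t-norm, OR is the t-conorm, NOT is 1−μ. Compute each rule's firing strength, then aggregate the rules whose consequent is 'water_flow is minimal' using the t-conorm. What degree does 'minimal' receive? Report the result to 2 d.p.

0.88

R1: damp=0.34 → w = 0.34
R2: ¬cool=1−0.88=0.12, ¬damp=1−0.34=0.66, bright=0.70; AND[min(a, b)] → w = 0.12
R3: cool=0.88 → w = 0.88
Rules with consequent 'minimal': {R2, R3} → strengths 0.12, 0.88
Aggregate via t-conorm [max(a, b)]: 0.88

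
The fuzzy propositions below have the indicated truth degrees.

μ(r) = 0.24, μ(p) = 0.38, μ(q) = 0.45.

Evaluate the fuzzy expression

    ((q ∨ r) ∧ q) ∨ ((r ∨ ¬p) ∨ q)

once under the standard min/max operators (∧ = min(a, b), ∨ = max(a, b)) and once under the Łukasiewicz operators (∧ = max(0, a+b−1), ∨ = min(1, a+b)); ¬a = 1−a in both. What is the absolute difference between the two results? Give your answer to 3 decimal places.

Under standard min/max:
  q ∨ r = max(a, b) on (0.45, 0.24) = 0.45
  (q ∨ r) ∧ q = min(a, b) on (0.45, 0.45) = 0.45
  ¬p = 1 − 0.38 = 0.62
  r ∨ ¬p = max(a, b) on (0.24, 0.62) = 0.62
  (r ∨ ¬p) ∨ q = max(a, b) on (0.62, 0.45) = 0.62
  ((q ∨ r) ∧ q) ∨ ((r ∨ ¬p) ∨ q) = max(a, b) on (0.45, 0.62) = 0.62
  → value = 0.6200
Under Łukasiewicz:
  q ∨ r = min(1, a+b) on (0.45, 0.24) = 0.69
  (q ∨ r) ∧ q = max(0, a+b−1) on (0.69, 0.45) = 0.14
  ¬p = 1 − 0.38 = 0.62
  r ∨ ¬p = min(1, a+b) on (0.24, 0.62) = 0.86
  (r ∨ ¬p) ∨ q = min(1, a+b) on (0.86, 0.45) = 1.00
  ((q ∨ r) ∧ q) ∨ ((r ∨ ¬p) ∨ q) = min(1, a+b) on (0.14, 1.00) = 1.00
  → value = 1.0000
|0.6200 − 1.0000| = 0.380

0.380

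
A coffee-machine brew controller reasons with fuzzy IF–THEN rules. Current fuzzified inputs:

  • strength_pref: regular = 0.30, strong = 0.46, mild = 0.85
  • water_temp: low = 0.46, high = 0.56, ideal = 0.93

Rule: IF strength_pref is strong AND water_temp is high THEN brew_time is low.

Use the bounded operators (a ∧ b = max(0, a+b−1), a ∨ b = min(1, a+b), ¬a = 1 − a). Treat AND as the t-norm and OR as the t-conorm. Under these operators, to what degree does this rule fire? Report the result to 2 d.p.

0.02

firing strength: strong=0.46, high=0.56; AND[max(0, a+b−1)] → w = 0.02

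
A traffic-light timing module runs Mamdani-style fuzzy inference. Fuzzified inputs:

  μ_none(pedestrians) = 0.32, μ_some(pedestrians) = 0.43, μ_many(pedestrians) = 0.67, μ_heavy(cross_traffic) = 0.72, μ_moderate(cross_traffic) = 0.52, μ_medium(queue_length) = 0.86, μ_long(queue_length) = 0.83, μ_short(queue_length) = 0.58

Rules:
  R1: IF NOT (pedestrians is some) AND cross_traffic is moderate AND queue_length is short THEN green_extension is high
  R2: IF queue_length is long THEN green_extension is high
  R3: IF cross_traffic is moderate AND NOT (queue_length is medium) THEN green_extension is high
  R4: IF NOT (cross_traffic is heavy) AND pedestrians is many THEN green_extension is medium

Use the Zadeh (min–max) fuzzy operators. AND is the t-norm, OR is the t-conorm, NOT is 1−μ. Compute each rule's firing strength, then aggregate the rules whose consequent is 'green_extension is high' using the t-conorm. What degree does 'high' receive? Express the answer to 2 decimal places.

R1: ¬some=1−0.43=0.57, moderate=0.52, short=0.58; AND[min(a, b)] → w = 0.52
R2: long=0.83 → w = 0.83
R3: moderate=0.52, ¬medium=1−0.86=0.14; AND[min(a, b)] → w = 0.14
R4: ¬heavy=1−0.72=0.28, many=0.67; AND[min(a, b)] → w = 0.28
Rules with consequent 'high': {R1, R2, R3} → strengths 0.52, 0.83, 0.14
Aggregate via t-conorm [max(a, b)]: 0.83

0.83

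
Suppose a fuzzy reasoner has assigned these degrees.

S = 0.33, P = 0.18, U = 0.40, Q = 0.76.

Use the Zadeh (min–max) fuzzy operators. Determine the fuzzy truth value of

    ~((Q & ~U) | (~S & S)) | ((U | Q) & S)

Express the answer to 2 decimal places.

0.40

~U = 1 − 0.40 = 0.60
Q & ~U = min(a, b) on (0.76, 0.60) = 0.60
~S = 1 − 0.33 = 0.67
~S & S = min(a, b) on (0.67, 0.33) = 0.33
(Q & ~U) | (~S & S) = max(a, b) on (0.60, 0.33) = 0.60
~((Q & ~U) | (~S & S)) = 1 − 0.60 = 0.40
U | Q = max(a, b) on (0.40, 0.76) = 0.76
(U | Q) & S = min(a, b) on (0.76, 0.33) = 0.33
~((Q & ~U) | (~S & S)) | ((U | Q) & S) = max(a, b) on (0.40, 0.33) = 0.40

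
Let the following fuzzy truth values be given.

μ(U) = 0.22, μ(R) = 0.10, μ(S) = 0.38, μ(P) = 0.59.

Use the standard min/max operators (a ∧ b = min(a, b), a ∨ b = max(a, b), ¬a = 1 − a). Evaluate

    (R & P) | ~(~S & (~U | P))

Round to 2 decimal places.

0.38

R & P = min(a, b) on (0.10, 0.59) = 0.10
~S = 1 − 0.38 = 0.62
~U = 1 − 0.22 = 0.78
~U | P = max(a, b) on (0.78, 0.59) = 0.78
~S & (~U | P) = min(a, b) on (0.62, 0.78) = 0.62
~(~S & (~U | P)) = 1 − 0.62 = 0.38
(R & P) | ~(~S & (~U | P)) = max(a, b) on (0.10, 0.38) = 0.38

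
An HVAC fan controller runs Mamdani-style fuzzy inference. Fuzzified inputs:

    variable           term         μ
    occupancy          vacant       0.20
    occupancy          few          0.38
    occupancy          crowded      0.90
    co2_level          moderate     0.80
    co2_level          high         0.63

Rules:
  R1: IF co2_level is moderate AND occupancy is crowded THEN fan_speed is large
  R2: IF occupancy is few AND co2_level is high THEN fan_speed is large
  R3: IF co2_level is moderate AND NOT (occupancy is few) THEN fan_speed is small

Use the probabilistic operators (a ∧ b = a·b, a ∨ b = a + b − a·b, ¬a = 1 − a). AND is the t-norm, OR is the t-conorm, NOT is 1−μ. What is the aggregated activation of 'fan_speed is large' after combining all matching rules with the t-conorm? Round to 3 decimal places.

R1: moderate=0.80, crowded=0.90; AND[a·b] → w = 0.7200
R2: few=0.38, high=0.63; AND[a·b] → w = 0.2394
R3: moderate=0.80, ¬few=1−0.38=0.62; AND[a·b] → w = 0.4960
Rules with consequent 'large': {R1, R2} → strengths 0.7200, 0.2394
Aggregate via t-conorm [a + b − a·b]: 0.7870

0.787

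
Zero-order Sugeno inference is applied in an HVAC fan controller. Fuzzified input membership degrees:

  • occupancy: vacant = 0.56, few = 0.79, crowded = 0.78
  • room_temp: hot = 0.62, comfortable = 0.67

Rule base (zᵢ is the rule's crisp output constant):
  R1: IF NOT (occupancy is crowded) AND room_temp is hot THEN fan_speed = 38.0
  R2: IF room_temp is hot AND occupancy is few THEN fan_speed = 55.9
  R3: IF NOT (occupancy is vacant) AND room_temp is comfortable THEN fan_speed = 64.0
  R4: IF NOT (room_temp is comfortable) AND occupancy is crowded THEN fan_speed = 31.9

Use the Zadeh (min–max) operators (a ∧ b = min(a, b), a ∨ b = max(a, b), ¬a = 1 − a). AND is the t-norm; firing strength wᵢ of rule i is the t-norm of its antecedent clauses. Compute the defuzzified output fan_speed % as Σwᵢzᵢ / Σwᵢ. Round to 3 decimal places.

50.748

R1 (z=38.0): ¬crowded=1−0.78=0.22, hot=0.62; AND[min(a, b)] → w = 0.22
R2 (z=55.9): hot=0.62, few=0.79; AND[min(a, b)] → w = 0.62
R3 (z=64.0): ¬vacant=1−0.56=0.44, comfortable=0.67; AND[min(a, b)] → w = 0.44
R4 (z=31.9): ¬comfortable=1−0.67=0.33, crowded=0.78; AND[min(a, b)] → w = 0.33
Weighted average = (0.22·38.0 + 0.62·55.9 + 0.44·64.0 + 0.33·31.9) / (0.22 + 0.62 + 0.44 + 0.33)
  = 81.7050 / 1.6100 = 50.748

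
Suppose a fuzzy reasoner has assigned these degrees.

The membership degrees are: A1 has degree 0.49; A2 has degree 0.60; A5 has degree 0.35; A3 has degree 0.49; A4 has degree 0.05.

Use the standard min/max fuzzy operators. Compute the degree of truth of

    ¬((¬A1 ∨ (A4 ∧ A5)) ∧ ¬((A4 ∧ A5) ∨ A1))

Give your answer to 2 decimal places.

¬A1 = 1 − 0.49 = 0.51
A4 ∧ A5 = min(a, b) on (0.05, 0.35) = 0.05
¬A1 ∨ (A4 ∧ A5) = max(a, b) on (0.51, 0.05) = 0.51
A4 ∧ A5 = min(a, b) on (0.05, 0.35) = 0.05
(A4 ∧ A5) ∨ A1 = max(a, b) on (0.05, 0.49) = 0.49
¬((A4 ∧ A5) ∨ A1) = 1 − 0.49 = 0.51
(¬A1 ∨ (A4 ∧ A5)) ∧ ¬((A4 ∧ A5) ∨ A1) = min(a, b) on (0.51, 0.51) = 0.51
¬((¬A1 ∨ (A4 ∧ A5)) ∧ ¬((A4 ∧ A5) ∨ A1)) = 1 − 0.51 = 0.49

0.49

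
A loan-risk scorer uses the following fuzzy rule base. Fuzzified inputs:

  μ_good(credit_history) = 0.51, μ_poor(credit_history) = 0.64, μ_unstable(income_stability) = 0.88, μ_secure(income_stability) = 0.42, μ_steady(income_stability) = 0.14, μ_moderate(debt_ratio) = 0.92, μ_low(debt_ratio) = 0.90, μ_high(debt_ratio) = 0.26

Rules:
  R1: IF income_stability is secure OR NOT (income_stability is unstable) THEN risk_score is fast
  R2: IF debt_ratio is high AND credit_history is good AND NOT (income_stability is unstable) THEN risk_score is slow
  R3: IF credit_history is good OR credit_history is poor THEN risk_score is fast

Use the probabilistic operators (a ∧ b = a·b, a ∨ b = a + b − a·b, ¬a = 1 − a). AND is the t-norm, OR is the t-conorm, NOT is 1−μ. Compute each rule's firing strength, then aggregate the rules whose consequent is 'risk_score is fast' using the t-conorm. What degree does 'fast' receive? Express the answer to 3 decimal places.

0.910

R1: secure=0.42, ¬unstable=1−0.88=0.12; OR[a + b − a·b] → w = 0.4896
R2: high=0.26, good=0.51, ¬unstable=1−0.88=0.12; AND[a·b] → w = 0.0159
R3: good=0.51, poor=0.64; OR[a + b − a·b] → w = 0.8236
Rules with consequent 'fast': {R1, R3} → strengths 0.4896, 0.8236
Aggregate via t-conorm [a + b − a·b]: 0.9100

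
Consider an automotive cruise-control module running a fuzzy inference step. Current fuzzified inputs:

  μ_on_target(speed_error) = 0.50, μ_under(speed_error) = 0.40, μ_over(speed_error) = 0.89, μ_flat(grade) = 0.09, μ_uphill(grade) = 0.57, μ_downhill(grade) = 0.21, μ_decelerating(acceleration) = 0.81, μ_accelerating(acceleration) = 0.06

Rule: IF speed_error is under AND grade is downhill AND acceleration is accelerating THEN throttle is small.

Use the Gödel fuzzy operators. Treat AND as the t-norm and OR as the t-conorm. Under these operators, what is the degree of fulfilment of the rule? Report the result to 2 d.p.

0.06

firing strength: under=0.40, downhill=0.21, accelerating=0.06; AND[min(a, b)] → w = 0.06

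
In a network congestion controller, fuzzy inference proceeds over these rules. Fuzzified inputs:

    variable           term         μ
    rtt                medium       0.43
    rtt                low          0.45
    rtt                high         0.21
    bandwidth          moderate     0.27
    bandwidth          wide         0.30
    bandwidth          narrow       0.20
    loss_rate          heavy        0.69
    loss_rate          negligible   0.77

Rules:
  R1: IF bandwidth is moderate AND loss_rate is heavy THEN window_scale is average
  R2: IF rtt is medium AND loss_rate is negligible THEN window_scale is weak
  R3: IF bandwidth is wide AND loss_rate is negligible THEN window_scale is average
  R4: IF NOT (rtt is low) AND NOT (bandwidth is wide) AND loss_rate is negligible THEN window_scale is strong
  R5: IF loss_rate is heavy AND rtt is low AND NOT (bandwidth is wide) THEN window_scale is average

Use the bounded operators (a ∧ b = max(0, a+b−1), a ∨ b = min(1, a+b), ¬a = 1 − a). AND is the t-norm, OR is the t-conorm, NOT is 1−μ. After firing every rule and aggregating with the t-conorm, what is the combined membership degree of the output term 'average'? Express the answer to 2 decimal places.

0.07

R1: moderate=0.27, heavy=0.69; AND[max(0, a+b−1)] → w = 0.00
R2: medium=0.43, negligible=0.77; AND[max(0, a+b−1)] → w = 0.20
R3: wide=0.30, negligible=0.77; AND[max(0, a+b−1)] → w = 0.07
R4: ¬low=1−0.45=0.55, ¬wide=1−0.30=0.70, negligible=0.77; AND[max(0, a+b−1)] → w = 0.02
R5: heavy=0.69, low=0.45, ¬wide=1−0.30=0.70; AND[max(0, a+b−1)] → w = 0.00
Rules with consequent 'average': {R1, R3, R5} → strengths 0.00, 0.07, 0.00
Aggregate via t-conorm [min(1, a+b)]: 0.07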